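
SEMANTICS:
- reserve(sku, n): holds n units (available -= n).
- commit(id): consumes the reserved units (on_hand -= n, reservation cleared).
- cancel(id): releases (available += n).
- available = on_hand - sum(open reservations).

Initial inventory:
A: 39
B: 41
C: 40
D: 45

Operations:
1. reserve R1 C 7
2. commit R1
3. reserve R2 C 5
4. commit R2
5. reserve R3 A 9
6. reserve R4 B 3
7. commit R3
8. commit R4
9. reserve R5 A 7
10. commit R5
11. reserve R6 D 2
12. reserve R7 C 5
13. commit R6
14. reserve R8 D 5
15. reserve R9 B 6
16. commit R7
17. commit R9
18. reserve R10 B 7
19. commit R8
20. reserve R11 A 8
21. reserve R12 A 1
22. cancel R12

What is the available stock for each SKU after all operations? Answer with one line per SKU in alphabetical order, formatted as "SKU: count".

Step 1: reserve R1 C 7 -> on_hand[A=39 B=41 C=40 D=45] avail[A=39 B=41 C=33 D=45] open={R1}
Step 2: commit R1 -> on_hand[A=39 B=41 C=33 D=45] avail[A=39 B=41 C=33 D=45] open={}
Step 3: reserve R2 C 5 -> on_hand[A=39 B=41 C=33 D=45] avail[A=39 B=41 C=28 D=45] open={R2}
Step 4: commit R2 -> on_hand[A=39 B=41 C=28 D=45] avail[A=39 B=41 C=28 D=45] open={}
Step 5: reserve R3 A 9 -> on_hand[A=39 B=41 C=28 D=45] avail[A=30 B=41 C=28 D=45] open={R3}
Step 6: reserve R4 B 3 -> on_hand[A=39 B=41 C=28 D=45] avail[A=30 B=38 C=28 D=45] open={R3,R4}
Step 7: commit R3 -> on_hand[A=30 B=41 C=28 D=45] avail[A=30 B=38 C=28 D=45] open={R4}
Step 8: commit R4 -> on_hand[A=30 B=38 C=28 D=45] avail[A=30 B=38 C=28 D=45] open={}
Step 9: reserve R5 A 7 -> on_hand[A=30 B=38 C=28 D=45] avail[A=23 B=38 C=28 D=45] open={R5}
Step 10: commit R5 -> on_hand[A=23 B=38 C=28 D=45] avail[A=23 B=38 C=28 D=45] open={}
Step 11: reserve R6 D 2 -> on_hand[A=23 B=38 C=28 D=45] avail[A=23 B=38 C=28 D=43] open={R6}
Step 12: reserve R7 C 5 -> on_hand[A=23 B=38 C=28 D=45] avail[A=23 B=38 C=23 D=43] open={R6,R7}
Step 13: commit R6 -> on_hand[A=23 B=38 C=28 D=43] avail[A=23 B=38 C=23 D=43] open={R7}
Step 14: reserve R8 D 5 -> on_hand[A=23 B=38 C=28 D=43] avail[A=23 B=38 C=23 D=38] open={R7,R8}
Step 15: reserve R9 B 6 -> on_hand[A=23 B=38 C=28 D=43] avail[A=23 B=32 C=23 D=38] open={R7,R8,R9}
Step 16: commit R7 -> on_hand[A=23 B=38 C=23 D=43] avail[A=23 B=32 C=23 D=38] open={R8,R9}
Step 17: commit R9 -> on_hand[A=23 B=32 C=23 D=43] avail[A=23 B=32 C=23 D=38] open={R8}
Step 18: reserve R10 B 7 -> on_hand[A=23 B=32 C=23 D=43] avail[A=23 B=25 C=23 D=38] open={R10,R8}
Step 19: commit R8 -> on_hand[A=23 B=32 C=23 D=38] avail[A=23 B=25 C=23 D=38] open={R10}
Step 20: reserve R11 A 8 -> on_hand[A=23 B=32 C=23 D=38] avail[A=15 B=25 C=23 D=38] open={R10,R11}
Step 21: reserve R12 A 1 -> on_hand[A=23 B=32 C=23 D=38] avail[A=14 B=25 C=23 D=38] open={R10,R11,R12}
Step 22: cancel R12 -> on_hand[A=23 B=32 C=23 D=38] avail[A=15 B=25 C=23 D=38] open={R10,R11}

Answer: A: 15
B: 25
C: 23
D: 38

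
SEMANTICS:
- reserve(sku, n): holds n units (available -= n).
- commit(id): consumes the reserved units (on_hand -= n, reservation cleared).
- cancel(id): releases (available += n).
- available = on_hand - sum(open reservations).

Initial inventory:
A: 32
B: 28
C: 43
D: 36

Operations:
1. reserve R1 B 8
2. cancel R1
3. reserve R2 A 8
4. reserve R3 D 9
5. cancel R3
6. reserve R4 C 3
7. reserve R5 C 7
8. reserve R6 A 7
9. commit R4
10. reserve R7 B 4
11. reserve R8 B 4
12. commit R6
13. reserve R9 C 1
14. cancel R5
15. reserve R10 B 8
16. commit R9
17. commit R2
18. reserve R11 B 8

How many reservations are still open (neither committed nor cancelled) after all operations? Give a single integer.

Step 1: reserve R1 B 8 -> on_hand[A=32 B=28 C=43 D=36] avail[A=32 B=20 C=43 D=36] open={R1}
Step 2: cancel R1 -> on_hand[A=32 B=28 C=43 D=36] avail[A=32 B=28 C=43 D=36] open={}
Step 3: reserve R2 A 8 -> on_hand[A=32 B=28 C=43 D=36] avail[A=24 B=28 C=43 D=36] open={R2}
Step 4: reserve R3 D 9 -> on_hand[A=32 B=28 C=43 D=36] avail[A=24 B=28 C=43 D=27] open={R2,R3}
Step 5: cancel R3 -> on_hand[A=32 B=28 C=43 D=36] avail[A=24 B=28 C=43 D=36] open={R2}
Step 6: reserve R4 C 3 -> on_hand[A=32 B=28 C=43 D=36] avail[A=24 B=28 C=40 D=36] open={R2,R4}
Step 7: reserve R5 C 7 -> on_hand[A=32 B=28 C=43 D=36] avail[A=24 B=28 C=33 D=36] open={R2,R4,R5}
Step 8: reserve R6 A 7 -> on_hand[A=32 B=28 C=43 D=36] avail[A=17 B=28 C=33 D=36] open={R2,R4,R5,R6}
Step 9: commit R4 -> on_hand[A=32 B=28 C=40 D=36] avail[A=17 B=28 C=33 D=36] open={R2,R5,R6}
Step 10: reserve R7 B 4 -> on_hand[A=32 B=28 C=40 D=36] avail[A=17 B=24 C=33 D=36] open={R2,R5,R6,R7}
Step 11: reserve R8 B 4 -> on_hand[A=32 B=28 C=40 D=36] avail[A=17 B=20 C=33 D=36] open={R2,R5,R6,R7,R8}
Step 12: commit R6 -> on_hand[A=25 B=28 C=40 D=36] avail[A=17 B=20 C=33 D=36] open={R2,R5,R7,R8}
Step 13: reserve R9 C 1 -> on_hand[A=25 B=28 C=40 D=36] avail[A=17 B=20 C=32 D=36] open={R2,R5,R7,R8,R9}
Step 14: cancel R5 -> on_hand[A=25 B=28 C=40 D=36] avail[A=17 B=20 C=39 D=36] open={R2,R7,R8,R9}
Step 15: reserve R10 B 8 -> on_hand[A=25 B=28 C=40 D=36] avail[A=17 B=12 C=39 D=36] open={R10,R2,R7,R8,R9}
Step 16: commit R9 -> on_hand[A=25 B=28 C=39 D=36] avail[A=17 B=12 C=39 D=36] open={R10,R2,R7,R8}
Step 17: commit R2 -> on_hand[A=17 B=28 C=39 D=36] avail[A=17 B=12 C=39 D=36] open={R10,R7,R8}
Step 18: reserve R11 B 8 -> on_hand[A=17 B=28 C=39 D=36] avail[A=17 B=4 C=39 D=36] open={R10,R11,R7,R8}
Open reservations: ['R10', 'R11', 'R7', 'R8'] -> 4

Answer: 4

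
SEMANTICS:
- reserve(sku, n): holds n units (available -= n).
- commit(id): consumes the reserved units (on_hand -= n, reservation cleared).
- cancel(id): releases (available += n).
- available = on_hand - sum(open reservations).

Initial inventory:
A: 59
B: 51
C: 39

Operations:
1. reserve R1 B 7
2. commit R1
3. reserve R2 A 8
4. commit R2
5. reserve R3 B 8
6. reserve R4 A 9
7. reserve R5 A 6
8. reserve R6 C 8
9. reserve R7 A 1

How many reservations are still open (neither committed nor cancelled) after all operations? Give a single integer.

Step 1: reserve R1 B 7 -> on_hand[A=59 B=51 C=39] avail[A=59 B=44 C=39] open={R1}
Step 2: commit R1 -> on_hand[A=59 B=44 C=39] avail[A=59 B=44 C=39] open={}
Step 3: reserve R2 A 8 -> on_hand[A=59 B=44 C=39] avail[A=51 B=44 C=39] open={R2}
Step 4: commit R2 -> on_hand[A=51 B=44 C=39] avail[A=51 B=44 C=39] open={}
Step 5: reserve R3 B 8 -> on_hand[A=51 B=44 C=39] avail[A=51 B=36 C=39] open={R3}
Step 6: reserve R4 A 9 -> on_hand[A=51 B=44 C=39] avail[A=42 B=36 C=39] open={R3,R4}
Step 7: reserve R5 A 6 -> on_hand[A=51 B=44 C=39] avail[A=36 B=36 C=39] open={R3,R4,R5}
Step 8: reserve R6 C 8 -> on_hand[A=51 B=44 C=39] avail[A=36 B=36 C=31] open={R3,R4,R5,R6}
Step 9: reserve R7 A 1 -> on_hand[A=51 B=44 C=39] avail[A=35 B=36 C=31] open={R3,R4,R5,R6,R7}
Open reservations: ['R3', 'R4', 'R5', 'R6', 'R7'] -> 5

Answer: 5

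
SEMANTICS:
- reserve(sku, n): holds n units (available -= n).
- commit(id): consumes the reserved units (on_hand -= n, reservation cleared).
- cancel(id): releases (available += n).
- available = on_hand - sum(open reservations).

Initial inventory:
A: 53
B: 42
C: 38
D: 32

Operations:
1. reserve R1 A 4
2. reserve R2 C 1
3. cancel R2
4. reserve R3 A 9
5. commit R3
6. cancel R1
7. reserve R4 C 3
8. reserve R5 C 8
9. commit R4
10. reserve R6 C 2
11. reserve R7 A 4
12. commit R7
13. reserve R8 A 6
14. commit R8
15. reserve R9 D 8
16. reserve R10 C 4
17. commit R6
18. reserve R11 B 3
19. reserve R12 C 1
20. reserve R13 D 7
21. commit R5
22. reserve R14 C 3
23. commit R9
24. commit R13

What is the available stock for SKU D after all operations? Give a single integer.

Answer: 17

Derivation:
Step 1: reserve R1 A 4 -> on_hand[A=53 B=42 C=38 D=32] avail[A=49 B=42 C=38 D=32] open={R1}
Step 2: reserve R2 C 1 -> on_hand[A=53 B=42 C=38 D=32] avail[A=49 B=42 C=37 D=32] open={R1,R2}
Step 3: cancel R2 -> on_hand[A=53 B=42 C=38 D=32] avail[A=49 B=42 C=38 D=32] open={R1}
Step 4: reserve R3 A 9 -> on_hand[A=53 B=42 C=38 D=32] avail[A=40 B=42 C=38 D=32] open={R1,R3}
Step 5: commit R3 -> on_hand[A=44 B=42 C=38 D=32] avail[A=40 B=42 C=38 D=32] open={R1}
Step 6: cancel R1 -> on_hand[A=44 B=42 C=38 D=32] avail[A=44 B=42 C=38 D=32] open={}
Step 7: reserve R4 C 3 -> on_hand[A=44 B=42 C=38 D=32] avail[A=44 B=42 C=35 D=32] open={R4}
Step 8: reserve R5 C 8 -> on_hand[A=44 B=42 C=38 D=32] avail[A=44 B=42 C=27 D=32] open={R4,R5}
Step 9: commit R4 -> on_hand[A=44 B=42 C=35 D=32] avail[A=44 B=42 C=27 D=32] open={R5}
Step 10: reserve R6 C 2 -> on_hand[A=44 B=42 C=35 D=32] avail[A=44 B=42 C=25 D=32] open={R5,R6}
Step 11: reserve R7 A 4 -> on_hand[A=44 B=42 C=35 D=32] avail[A=40 B=42 C=25 D=32] open={R5,R6,R7}
Step 12: commit R7 -> on_hand[A=40 B=42 C=35 D=32] avail[A=40 B=42 C=25 D=32] open={R5,R6}
Step 13: reserve R8 A 6 -> on_hand[A=40 B=42 C=35 D=32] avail[A=34 B=42 C=25 D=32] open={R5,R6,R8}
Step 14: commit R8 -> on_hand[A=34 B=42 C=35 D=32] avail[A=34 B=42 C=25 D=32] open={R5,R6}
Step 15: reserve R9 D 8 -> on_hand[A=34 B=42 C=35 D=32] avail[A=34 B=42 C=25 D=24] open={R5,R6,R9}
Step 16: reserve R10 C 4 -> on_hand[A=34 B=42 C=35 D=32] avail[A=34 B=42 C=21 D=24] open={R10,R5,R6,R9}
Step 17: commit R6 -> on_hand[A=34 B=42 C=33 D=32] avail[A=34 B=42 C=21 D=24] open={R10,R5,R9}
Step 18: reserve R11 B 3 -> on_hand[A=34 B=42 C=33 D=32] avail[A=34 B=39 C=21 D=24] open={R10,R11,R5,R9}
Step 19: reserve R12 C 1 -> on_hand[A=34 B=42 C=33 D=32] avail[A=34 B=39 C=20 D=24] open={R10,R11,R12,R5,R9}
Step 20: reserve R13 D 7 -> on_hand[A=34 B=42 C=33 D=32] avail[A=34 B=39 C=20 D=17] open={R10,R11,R12,R13,R5,R9}
Step 21: commit R5 -> on_hand[A=34 B=42 C=25 D=32] avail[A=34 B=39 C=20 D=17] open={R10,R11,R12,R13,R9}
Step 22: reserve R14 C 3 -> on_hand[A=34 B=42 C=25 D=32] avail[A=34 B=39 C=17 D=17] open={R10,R11,R12,R13,R14,R9}
Step 23: commit R9 -> on_hand[A=34 B=42 C=25 D=24] avail[A=34 B=39 C=17 D=17] open={R10,R11,R12,R13,R14}
Step 24: commit R13 -> on_hand[A=34 B=42 C=25 D=17] avail[A=34 B=39 C=17 D=17] open={R10,R11,R12,R14}
Final available[D] = 17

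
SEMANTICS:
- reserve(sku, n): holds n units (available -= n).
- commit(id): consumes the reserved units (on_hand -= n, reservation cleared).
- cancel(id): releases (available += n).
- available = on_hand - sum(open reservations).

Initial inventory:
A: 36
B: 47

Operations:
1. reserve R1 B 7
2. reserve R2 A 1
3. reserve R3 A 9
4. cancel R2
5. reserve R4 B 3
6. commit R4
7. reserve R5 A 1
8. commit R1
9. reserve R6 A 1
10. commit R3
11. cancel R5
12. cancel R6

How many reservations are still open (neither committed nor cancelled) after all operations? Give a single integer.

Step 1: reserve R1 B 7 -> on_hand[A=36 B=47] avail[A=36 B=40] open={R1}
Step 2: reserve R2 A 1 -> on_hand[A=36 B=47] avail[A=35 B=40] open={R1,R2}
Step 3: reserve R3 A 9 -> on_hand[A=36 B=47] avail[A=26 B=40] open={R1,R2,R3}
Step 4: cancel R2 -> on_hand[A=36 B=47] avail[A=27 B=40] open={R1,R3}
Step 5: reserve R4 B 3 -> on_hand[A=36 B=47] avail[A=27 B=37] open={R1,R3,R4}
Step 6: commit R4 -> on_hand[A=36 B=44] avail[A=27 B=37] open={R1,R3}
Step 7: reserve R5 A 1 -> on_hand[A=36 B=44] avail[A=26 B=37] open={R1,R3,R5}
Step 8: commit R1 -> on_hand[A=36 B=37] avail[A=26 B=37] open={R3,R5}
Step 9: reserve R6 A 1 -> on_hand[A=36 B=37] avail[A=25 B=37] open={R3,R5,R6}
Step 10: commit R3 -> on_hand[A=27 B=37] avail[A=25 B=37] open={R5,R6}
Step 11: cancel R5 -> on_hand[A=27 B=37] avail[A=26 B=37] open={R6}
Step 12: cancel R6 -> on_hand[A=27 B=37] avail[A=27 B=37] open={}
Open reservations: [] -> 0

Answer: 0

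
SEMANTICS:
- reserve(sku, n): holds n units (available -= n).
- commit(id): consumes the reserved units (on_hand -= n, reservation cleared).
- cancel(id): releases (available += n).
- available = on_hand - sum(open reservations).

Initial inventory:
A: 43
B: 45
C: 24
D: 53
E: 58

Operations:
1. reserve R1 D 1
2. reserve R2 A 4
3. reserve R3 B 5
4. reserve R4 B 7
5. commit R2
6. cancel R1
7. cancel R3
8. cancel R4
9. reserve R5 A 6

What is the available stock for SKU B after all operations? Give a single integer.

Answer: 45

Derivation:
Step 1: reserve R1 D 1 -> on_hand[A=43 B=45 C=24 D=53 E=58] avail[A=43 B=45 C=24 D=52 E=58] open={R1}
Step 2: reserve R2 A 4 -> on_hand[A=43 B=45 C=24 D=53 E=58] avail[A=39 B=45 C=24 D=52 E=58] open={R1,R2}
Step 3: reserve R3 B 5 -> on_hand[A=43 B=45 C=24 D=53 E=58] avail[A=39 B=40 C=24 D=52 E=58] open={R1,R2,R3}
Step 4: reserve R4 B 7 -> on_hand[A=43 B=45 C=24 D=53 E=58] avail[A=39 B=33 C=24 D=52 E=58] open={R1,R2,R3,R4}
Step 5: commit R2 -> on_hand[A=39 B=45 C=24 D=53 E=58] avail[A=39 B=33 C=24 D=52 E=58] open={R1,R3,R4}
Step 6: cancel R1 -> on_hand[A=39 B=45 C=24 D=53 E=58] avail[A=39 B=33 C=24 D=53 E=58] open={R3,R4}
Step 7: cancel R3 -> on_hand[A=39 B=45 C=24 D=53 E=58] avail[A=39 B=38 C=24 D=53 E=58] open={R4}
Step 8: cancel R4 -> on_hand[A=39 B=45 C=24 D=53 E=58] avail[A=39 B=45 C=24 D=53 E=58] open={}
Step 9: reserve R5 A 6 -> on_hand[A=39 B=45 C=24 D=53 E=58] avail[A=33 B=45 C=24 D=53 E=58] open={R5}
Final available[B] = 45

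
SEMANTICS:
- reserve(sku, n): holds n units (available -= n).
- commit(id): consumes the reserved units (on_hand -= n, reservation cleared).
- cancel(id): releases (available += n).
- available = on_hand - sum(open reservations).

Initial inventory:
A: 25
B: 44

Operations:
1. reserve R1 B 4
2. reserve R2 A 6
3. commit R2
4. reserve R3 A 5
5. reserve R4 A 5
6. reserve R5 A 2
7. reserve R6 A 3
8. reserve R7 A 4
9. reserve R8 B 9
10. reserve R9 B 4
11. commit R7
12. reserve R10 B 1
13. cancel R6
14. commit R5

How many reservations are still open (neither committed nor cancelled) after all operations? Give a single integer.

Step 1: reserve R1 B 4 -> on_hand[A=25 B=44] avail[A=25 B=40] open={R1}
Step 2: reserve R2 A 6 -> on_hand[A=25 B=44] avail[A=19 B=40] open={R1,R2}
Step 3: commit R2 -> on_hand[A=19 B=44] avail[A=19 B=40] open={R1}
Step 4: reserve R3 A 5 -> on_hand[A=19 B=44] avail[A=14 B=40] open={R1,R3}
Step 5: reserve R4 A 5 -> on_hand[A=19 B=44] avail[A=9 B=40] open={R1,R3,R4}
Step 6: reserve R5 A 2 -> on_hand[A=19 B=44] avail[A=7 B=40] open={R1,R3,R4,R5}
Step 7: reserve R6 A 3 -> on_hand[A=19 B=44] avail[A=4 B=40] open={R1,R3,R4,R5,R6}
Step 8: reserve R7 A 4 -> on_hand[A=19 B=44] avail[A=0 B=40] open={R1,R3,R4,R5,R6,R7}
Step 9: reserve R8 B 9 -> on_hand[A=19 B=44] avail[A=0 B=31] open={R1,R3,R4,R5,R6,R7,R8}
Step 10: reserve R9 B 4 -> on_hand[A=19 B=44] avail[A=0 B=27] open={R1,R3,R4,R5,R6,R7,R8,R9}
Step 11: commit R7 -> on_hand[A=15 B=44] avail[A=0 B=27] open={R1,R3,R4,R5,R6,R8,R9}
Step 12: reserve R10 B 1 -> on_hand[A=15 B=44] avail[A=0 B=26] open={R1,R10,R3,R4,R5,R6,R8,R9}
Step 13: cancel R6 -> on_hand[A=15 B=44] avail[A=3 B=26] open={R1,R10,R3,R4,R5,R8,R9}
Step 14: commit R5 -> on_hand[A=13 B=44] avail[A=3 B=26] open={R1,R10,R3,R4,R8,R9}
Open reservations: ['R1', 'R10', 'R3', 'R4', 'R8', 'R9'] -> 6

Answer: 6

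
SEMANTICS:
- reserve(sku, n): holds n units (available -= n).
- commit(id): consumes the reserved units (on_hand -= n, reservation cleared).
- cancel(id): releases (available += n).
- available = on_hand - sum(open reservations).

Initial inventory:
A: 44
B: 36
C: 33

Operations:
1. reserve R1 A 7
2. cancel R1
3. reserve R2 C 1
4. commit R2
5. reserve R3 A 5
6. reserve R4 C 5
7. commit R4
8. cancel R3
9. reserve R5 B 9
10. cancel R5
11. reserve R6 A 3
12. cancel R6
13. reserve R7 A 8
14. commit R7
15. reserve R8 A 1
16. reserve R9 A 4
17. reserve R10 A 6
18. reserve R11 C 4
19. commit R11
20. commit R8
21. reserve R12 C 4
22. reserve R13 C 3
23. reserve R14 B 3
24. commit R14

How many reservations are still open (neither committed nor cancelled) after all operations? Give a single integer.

Step 1: reserve R1 A 7 -> on_hand[A=44 B=36 C=33] avail[A=37 B=36 C=33] open={R1}
Step 2: cancel R1 -> on_hand[A=44 B=36 C=33] avail[A=44 B=36 C=33] open={}
Step 3: reserve R2 C 1 -> on_hand[A=44 B=36 C=33] avail[A=44 B=36 C=32] open={R2}
Step 4: commit R2 -> on_hand[A=44 B=36 C=32] avail[A=44 B=36 C=32] open={}
Step 5: reserve R3 A 5 -> on_hand[A=44 B=36 C=32] avail[A=39 B=36 C=32] open={R3}
Step 6: reserve R4 C 5 -> on_hand[A=44 B=36 C=32] avail[A=39 B=36 C=27] open={R3,R4}
Step 7: commit R4 -> on_hand[A=44 B=36 C=27] avail[A=39 B=36 C=27] open={R3}
Step 8: cancel R3 -> on_hand[A=44 B=36 C=27] avail[A=44 B=36 C=27] open={}
Step 9: reserve R5 B 9 -> on_hand[A=44 B=36 C=27] avail[A=44 B=27 C=27] open={R5}
Step 10: cancel R5 -> on_hand[A=44 B=36 C=27] avail[A=44 B=36 C=27] open={}
Step 11: reserve R6 A 3 -> on_hand[A=44 B=36 C=27] avail[A=41 B=36 C=27] open={R6}
Step 12: cancel R6 -> on_hand[A=44 B=36 C=27] avail[A=44 B=36 C=27] open={}
Step 13: reserve R7 A 8 -> on_hand[A=44 B=36 C=27] avail[A=36 B=36 C=27] open={R7}
Step 14: commit R7 -> on_hand[A=36 B=36 C=27] avail[A=36 B=36 C=27] open={}
Step 15: reserve R8 A 1 -> on_hand[A=36 B=36 C=27] avail[A=35 B=36 C=27] open={R8}
Step 16: reserve R9 A 4 -> on_hand[A=36 B=36 C=27] avail[A=31 B=36 C=27] open={R8,R9}
Step 17: reserve R10 A 6 -> on_hand[A=36 B=36 C=27] avail[A=25 B=36 C=27] open={R10,R8,R9}
Step 18: reserve R11 C 4 -> on_hand[A=36 B=36 C=27] avail[A=25 B=36 C=23] open={R10,R11,R8,R9}
Step 19: commit R11 -> on_hand[A=36 B=36 C=23] avail[A=25 B=36 C=23] open={R10,R8,R9}
Step 20: commit R8 -> on_hand[A=35 B=36 C=23] avail[A=25 B=36 C=23] open={R10,R9}
Step 21: reserve R12 C 4 -> on_hand[A=35 B=36 C=23] avail[A=25 B=36 C=19] open={R10,R12,R9}
Step 22: reserve R13 C 3 -> on_hand[A=35 B=36 C=23] avail[A=25 B=36 C=16] open={R10,R12,R13,R9}
Step 23: reserve R14 B 3 -> on_hand[A=35 B=36 C=23] avail[A=25 B=33 C=16] open={R10,R12,R13,R14,R9}
Step 24: commit R14 -> on_hand[A=35 B=33 C=23] avail[A=25 B=33 C=16] open={R10,R12,R13,R9}
Open reservations: ['R10', 'R12', 'R13', 'R9'] -> 4

Answer: 4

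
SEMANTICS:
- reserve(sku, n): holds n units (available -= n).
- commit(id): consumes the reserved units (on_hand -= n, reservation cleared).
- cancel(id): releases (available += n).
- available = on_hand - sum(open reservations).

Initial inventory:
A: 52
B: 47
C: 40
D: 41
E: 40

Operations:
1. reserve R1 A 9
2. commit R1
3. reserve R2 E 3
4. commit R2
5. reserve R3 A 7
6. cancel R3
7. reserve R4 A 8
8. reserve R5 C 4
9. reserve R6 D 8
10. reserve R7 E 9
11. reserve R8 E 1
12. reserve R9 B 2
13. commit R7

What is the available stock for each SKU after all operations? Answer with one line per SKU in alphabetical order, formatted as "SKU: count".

Step 1: reserve R1 A 9 -> on_hand[A=52 B=47 C=40 D=41 E=40] avail[A=43 B=47 C=40 D=41 E=40] open={R1}
Step 2: commit R1 -> on_hand[A=43 B=47 C=40 D=41 E=40] avail[A=43 B=47 C=40 D=41 E=40] open={}
Step 3: reserve R2 E 3 -> on_hand[A=43 B=47 C=40 D=41 E=40] avail[A=43 B=47 C=40 D=41 E=37] open={R2}
Step 4: commit R2 -> on_hand[A=43 B=47 C=40 D=41 E=37] avail[A=43 B=47 C=40 D=41 E=37] open={}
Step 5: reserve R3 A 7 -> on_hand[A=43 B=47 C=40 D=41 E=37] avail[A=36 B=47 C=40 D=41 E=37] open={R3}
Step 6: cancel R3 -> on_hand[A=43 B=47 C=40 D=41 E=37] avail[A=43 B=47 C=40 D=41 E=37] open={}
Step 7: reserve R4 A 8 -> on_hand[A=43 B=47 C=40 D=41 E=37] avail[A=35 B=47 C=40 D=41 E=37] open={R4}
Step 8: reserve R5 C 4 -> on_hand[A=43 B=47 C=40 D=41 E=37] avail[A=35 B=47 C=36 D=41 E=37] open={R4,R5}
Step 9: reserve R6 D 8 -> on_hand[A=43 B=47 C=40 D=41 E=37] avail[A=35 B=47 C=36 D=33 E=37] open={R4,R5,R6}
Step 10: reserve R7 E 9 -> on_hand[A=43 B=47 C=40 D=41 E=37] avail[A=35 B=47 C=36 D=33 E=28] open={R4,R5,R6,R7}
Step 11: reserve R8 E 1 -> on_hand[A=43 B=47 C=40 D=41 E=37] avail[A=35 B=47 C=36 D=33 E=27] open={R4,R5,R6,R7,R8}
Step 12: reserve R9 B 2 -> on_hand[A=43 B=47 C=40 D=41 E=37] avail[A=35 B=45 C=36 D=33 E=27] open={R4,R5,R6,R7,R8,R9}
Step 13: commit R7 -> on_hand[A=43 B=47 C=40 D=41 E=28] avail[A=35 B=45 C=36 D=33 E=27] open={R4,R5,R6,R8,R9}

Answer: A: 35
B: 45
C: 36
D: 33
E: 27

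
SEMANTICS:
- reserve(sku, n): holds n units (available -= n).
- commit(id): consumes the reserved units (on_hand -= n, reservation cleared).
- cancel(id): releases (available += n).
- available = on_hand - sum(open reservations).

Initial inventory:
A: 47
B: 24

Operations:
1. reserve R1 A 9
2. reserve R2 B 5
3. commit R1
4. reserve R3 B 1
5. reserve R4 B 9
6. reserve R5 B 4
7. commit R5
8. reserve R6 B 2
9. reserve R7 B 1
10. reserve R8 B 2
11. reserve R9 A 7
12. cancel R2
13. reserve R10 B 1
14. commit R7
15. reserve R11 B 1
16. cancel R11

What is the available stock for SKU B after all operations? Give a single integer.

Step 1: reserve R1 A 9 -> on_hand[A=47 B=24] avail[A=38 B=24] open={R1}
Step 2: reserve R2 B 5 -> on_hand[A=47 B=24] avail[A=38 B=19] open={R1,R2}
Step 3: commit R1 -> on_hand[A=38 B=24] avail[A=38 B=19] open={R2}
Step 4: reserve R3 B 1 -> on_hand[A=38 B=24] avail[A=38 B=18] open={R2,R3}
Step 5: reserve R4 B 9 -> on_hand[A=38 B=24] avail[A=38 B=9] open={R2,R3,R4}
Step 6: reserve R5 B 4 -> on_hand[A=38 B=24] avail[A=38 B=5] open={R2,R3,R4,R5}
Step 7: commit R5 -> on_hand[A=38 B=20] avail[A=38 B=5] open={R2,R3,R4}
Step 8: reserve R6 B 2 -> on_hand[A=38 B=20] avail[A=38 B=3] open={R2,R3,R4,R6}
Step 9: reserve R7 B 1 -> on_hand[A=38 B=20] avail[A=38 B=2] open={R2,R3,R4,R6,R7}
Step 10: reserve R8 B 2 -> on_hand[A=38 B=20] avail[A=38 B=0] open={R2,R3,R4,R6,R7,R8}
Step 11: reserve R9 A 7 -> on_hand[A=38 B=20] avail[A=31 B=0] open={R2,R3,R4,R6,R7,R8,R9}
Step 12: cancel R2 -> on_hand[A=38 B=20] avail[A=31 B=5] open={R3,R4,R6,R7,R8,R9}
Step 13: reserve R10 B 1 -> on_hand[A=38 B=20] avail[A=31 B=4] open={R10,R3,R4,R6,R7,R8,R9}
Step 14: commit R7 -> on_hand[A=38 B=19] avail[A=31 B=4] open={R10,R3,R4,R6,R8,R9}
Step 15: reserve R11 B 1 -> on_hand[A=38 B=19] avail[A=31 B=3] open={R10,R11,R3,R4,R6,R8,R9}
Step 16: cancel R11 -> on_hand[A=38 B=19] avail[A=31 B=4] open={R10,R3,R4,R6,R8,R9}
Final available[B] = 4

Answer: 4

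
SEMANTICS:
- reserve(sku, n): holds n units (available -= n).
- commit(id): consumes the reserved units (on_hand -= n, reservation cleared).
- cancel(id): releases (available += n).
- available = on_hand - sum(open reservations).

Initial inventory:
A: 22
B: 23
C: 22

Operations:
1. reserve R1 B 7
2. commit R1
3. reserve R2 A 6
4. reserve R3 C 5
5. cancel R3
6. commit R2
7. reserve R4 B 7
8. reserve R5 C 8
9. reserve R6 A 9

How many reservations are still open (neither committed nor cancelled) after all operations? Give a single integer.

Answer: 3

Derivation:
Step 1: reserve R1 B 7 -> on_hand[A=22 B=23 C=22] avail[A=22 B=16 C=22] open={R1}
Step 2: commit R1 -> on_hand[A=22 B=16 C=22] avail[A=22 B=16 C=22] open={}
Step 3: reserve R2 A 6 -> on_hand[A=22 B=16 C=22] avail[A=16 B=16 C=22] open={R2}
Step 4: reserve R3 C 5 -> on_hand[A=22 B=16 C=22] avail[A=16 B=16 C=17] open={R2,R3}
Step 5: cancel R3 -> on_hand[A=22 B=16 C=22] avail[A=16 B=16 C=22] open={R2}
Step 6: commit R2 -> on_hand[A=16 B=16 C=22] avail[A=16 B=16 C=22] open={}
Step 7: reserve R4 B 7 -> on_hand[A=16 B=16 C=22] avail[A=16 B=9 C=22] open={R4}
Step 8: reserve R5 C 8 -> on_hand[A=16 B=16 C=22] avail[A=16 B=9 C=14] open={R4,R5}
Step 9: reserve R6 A 9 -> on_hand[A=16 B=16 C=22] avail[A=7 B=9 C=14] open={R4,R5,R6}
Open reservations: ['R4', 'R5', 'R6'] -> 3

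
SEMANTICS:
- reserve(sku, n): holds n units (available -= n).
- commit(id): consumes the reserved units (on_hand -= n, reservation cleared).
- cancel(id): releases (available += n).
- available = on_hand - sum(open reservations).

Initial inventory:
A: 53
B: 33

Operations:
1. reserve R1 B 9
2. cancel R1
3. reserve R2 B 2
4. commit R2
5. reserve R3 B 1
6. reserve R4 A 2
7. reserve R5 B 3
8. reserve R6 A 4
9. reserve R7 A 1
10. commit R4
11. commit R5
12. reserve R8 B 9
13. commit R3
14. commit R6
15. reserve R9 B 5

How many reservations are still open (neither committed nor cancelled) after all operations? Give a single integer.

Answer: 3

Derivation:
Step 1: reserve R1 B 9 -> on_hand[A=53 B=33] avail[A=53 B=24] open={R1}
Step 2: cancel R1 -> on_hand[A=53 B=33] avail[A=53 B=33] open={}
Step 3: reserve R2 B 2 -> on_hand[A=53 B=33] avail[A=53 B=31] open={R2}
Step 4: commit R2 -> on_hand[A=53 B=31] avail[A=53 B=31] open={}
Step 5: reserve R3 B 1 -> on_hand[A=53 B=31] avail[A=53 B=30] open={R3}
Step 6: reserve R4 A 2 -> on_hand[A=53 B=31] avail[A=51 B=30] open={R3,R4}
Step 7: reserve R5 B 3 -> on_hand[A=53 B=31] avail[A=51 B=27] open={R3,R4,R5}
Step 8: reserve R6 A 4 -> on_hand[A=53 B=31] avail[A=47 B=27] open={R3,R4,R5,R6}
Step 9: reserve R7 A 1 -> on_hand[A=53 B=31] avail[A=46 B=27] open={R3,R4,R5,R6,R7}
Step 10: commit R4 -> on_hand[A=51 B=31] avail[A=46 B=27] open={R3,R5,R6,R7}
Step 11: commit R5 -> on_hand[A=51 B=28] avail[A=46 B=27] open={R3,R6,R7}
Step 12: reserve R8 B 9 -> on_hand[A=51 B=28] avail[A=46 B=18] open={R3,R6,R7,R8}
Step 13: commit R3 -> on_hand[A=51 B=27] avail[A=46 B=18] open={R6,R7,R8}
Step 14: commit R6 -> on_hand[A=47 B=27] avail[A=46 B=18] open={R7,R8}
Step 15: reserve R9 B 5 -> on_hand[A=47 B=27] avail[A=46 B=13] open={R7,R8,R9}
Open reservations: ['R7', 'R8', 'R9'] -> 3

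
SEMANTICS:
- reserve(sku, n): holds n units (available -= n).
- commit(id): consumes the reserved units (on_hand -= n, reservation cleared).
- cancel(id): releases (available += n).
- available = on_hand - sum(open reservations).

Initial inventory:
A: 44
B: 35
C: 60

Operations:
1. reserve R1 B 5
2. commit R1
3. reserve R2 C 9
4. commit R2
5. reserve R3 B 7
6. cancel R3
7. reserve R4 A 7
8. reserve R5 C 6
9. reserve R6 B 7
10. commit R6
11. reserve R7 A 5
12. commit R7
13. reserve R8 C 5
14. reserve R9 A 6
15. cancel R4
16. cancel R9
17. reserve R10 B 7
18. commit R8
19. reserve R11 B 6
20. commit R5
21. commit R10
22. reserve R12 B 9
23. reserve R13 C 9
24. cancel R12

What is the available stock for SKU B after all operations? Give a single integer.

Answer: 10

Derivation:
Step 1: reserve R1 B 5 -> on_hand[A=44 B=35 C=60] avail[A=44 B=30 C=60] open={R1}
Step 2: commit R1 -> on_hand[A=44 B=30 C=60] avail[A=44 B=30 C=60] open={}
Step 3: reserve R2 C 9 -> on_hand[A=44 B=30 C=60] avail[A=44 B=30 C=51] open={R2}
Step 4: commit R2 -> on_hand[A=44 B=30 C=51] avail[A=44 B=30 C=51] open={}
Step 5: reserve R3 B 7 -> on_hand[A=44 B=30 C=51] avail[A=44 B=23 C=51] open={R3}
Step 6: cancel R3 -> on_hand[A=44 B=30 C=51] avail[A=44 B=30 C=51] open={}
Step 7: reserve R4 A 7 -> on_hand[A=44 B=30 C=51] avail[A=37 B=30 C=51] open={R4}
Step 8: reserve R5 C 6 -> on_hand[A=44 B=30 C=51] avail[A=37 B=30 C=45] open={R4,R5}
Step 9: reserve R6 B 7 -> on_hand[A=44 B=30 C=51] avail[A=37 B=23 C=45] open={R4,R5,R6}
Step 10: commit R6 -> on_hand[A=44 B=23 C=51] avail[A=37 B=23 C=45] open={R4,R5}
Step 11: reserve R7 A 5 -> on_hand[A=44 B=23 C=51] avail[A=32 B=23 C=45] open={R4,R5,R7}
Step 12: commit R7 -> on_hand[A=39 B=23 C=51] avail[A=32 B=23 C=45] open={R4,R5}
Step 13: reserve R8 C 5 -> on_hand[A=39 B=23 C=51] avail[A=32 B=23 C=40] open={R4,R5,R8}
Step 14: reserve R9 A 6 -> on_hand[A=39 B=23 C=51] avail[A=26 B=23 C=40] open={R4,R5,R8,R9}
Step 15: cancel R4 -> on_hand[A=39 B=23 C=51] avail[A=33 B=23 C=40] open={R5,R8,R9}
Step 16: cancel R9 -> on_hand[A=39 B=23 C=51] avail[A=39 B=23 C=40] open={R5,R8}
Step 17: reserve R10 B 7 -> on_hand[A=39 B=23 C=51] avail[A=39 B=16 C=40] open={R10,R5,R8}
Step 18: commit R8 -> on_hand[A=39 B=23 C=46] avail[A=39 B=16 C=40] open={R10,R5}
Step 19: reserve R11 B 6 -> on_hand[A=39 B=23 C=46] avail[A=39 B=10 C=40] open={R10,R11,R5}
Step 20: commit R5 -> on_hand[A=39 B=23 C=40] avail[A=39 B=10 C=40] open={R10,R11}
Step 21: commit R10 -> on_hand[A=39 B=16 C=40] avail[A=39 B=10 C=40] open={R11}
Step 22: reserve R12 B 9 -> on_hand[A=39 B=16 C=40] avail[A=39 B=1 C=40] open={R11,R12}
Step 23: reserve R13 C 9 -> on_hand[A=39 B=16 C=40] avail[A=39 B=1 C=31] open={R11,R12,R13}
Step 24: cancel R12 -> on_hand[A=39 B=16 C=40] avail[A=39 B=10 C=31] open={R11,R13}
Final available[B] = 10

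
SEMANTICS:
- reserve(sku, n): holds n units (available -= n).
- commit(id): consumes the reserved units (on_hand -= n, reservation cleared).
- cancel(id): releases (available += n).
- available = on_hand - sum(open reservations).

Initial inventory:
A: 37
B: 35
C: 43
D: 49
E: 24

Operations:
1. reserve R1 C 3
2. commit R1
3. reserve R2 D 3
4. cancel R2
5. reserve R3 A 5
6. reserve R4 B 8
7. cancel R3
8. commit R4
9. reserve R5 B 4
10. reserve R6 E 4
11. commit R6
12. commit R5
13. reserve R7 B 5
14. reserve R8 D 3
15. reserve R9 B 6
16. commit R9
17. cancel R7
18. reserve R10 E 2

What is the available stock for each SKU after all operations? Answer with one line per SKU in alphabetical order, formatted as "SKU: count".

Step 1: reserve R1 C 3 -> on_hand[A=37 B=35 C=43 D=49 E=24] avail[A=37 B=35 C=40 D=49 E=24] open={R1}
Step 2: commit R1 -> on_hand[A=37 B=35 C=40 D=49 E=24] avail[A=37 B=35 C=40 D=49 E=24] open={}
Step 3: reserve R2 D 3 -> on_hand[A=37 B=35 C=40 D=49 E=24] avail[A=37 B=35 C=40 D=46 E=24] open={R2}
Step 4: cancel R2 -> on_hand[A=37 B=35 C=40 D=49 E=24] avail[A=37 B=35 C=40 D=49 E=24] open={}
Step 5: reserve R3 A 5 -> on_hand[A=37 B=35 C=40 D=49 E=24] avail[A=32 B=35 C=40 D=49 E=24] open={R3}
Step 6: reserve R4 B 8 -> on_hand[A=37 B=35 C=40 D=49 E=24] avail[A=32 B=27 C=40 D=49 E=24] open={R3,R4}
Step 7: cancel R3 -> on_hand[A=37 B=35 C=40 D=49 E=24] avail[A=37 B=27 C=40 D=49 E=24] open={R4}
Step 8: commit R4 -> on_hand[A=37 B=27 C=40 D=49 E=24] avail[A=37 B=27 C=40 D=49 E=24] open={}
Step 9: reserve R5 B 4 -> on_hand[A=37 B=27 C=40 D=49 E=24] avail[A=37 B=23 C=40 D=49 E=24] open={R5}
Step 10: reserve R6 E 4 -> on_hand[A=37 B=27 C=40 D=49 E=24] avail[A=37 B=23 C=40 D=49 E=20] open={R5,R6}
Step 11: commit R6 -> on_hand[A=37 B=27 C=40 D=49 E=20] avail[A=37 B=23 C=40 D=49 E=20] open={R5}
Step 12: commit R5 -> on_hand[A=37 B=23 C=40 D=49 E=20] avail[A=37 B=23 C=40 D=49 E=20] open={}
Step 13: reserve R7 B 5 -> on_hand[A=37 B=23 C=40 D=49 E=20] avail[A=37 B=18 C=40 D=49 E=20] open={R7}
Step 14: reserve R8 D 3 -> on_hand[A=37 B=23 C=40 D=49 E=20] avail[A=37 B=18 C=40 D=46 E=20] open={R7,R8}
Step 15: reserve R9 B 6 -> on_hand[A=37 B=23 C=40 D=49 E=20] avail[A=37 B=12 C=40 D=46 E=20] open={R7,R8,R9}
Step 16: commit R9 -> on_hand[A=37 B=17 C=40 D=49 E=20] avail[A=37 B=12 C=40 D=46 E=20] open={R7,R8}
Step 17: cancel R7 -> on_hand[A=37 B=17 C=40 D=49 E=20] avail[A=37 B=17 C=40 D=46 E=20] open={R8}
Step 18: reserve R10 E 2 -> on_hand[A=37 B=17 C=40 D=49 E=20] avail[A=37 B=17 C=40 D=46 E=18] open={R10,R8}

Answer: A: 37
B: 17
C: 40
D: 46
E: 18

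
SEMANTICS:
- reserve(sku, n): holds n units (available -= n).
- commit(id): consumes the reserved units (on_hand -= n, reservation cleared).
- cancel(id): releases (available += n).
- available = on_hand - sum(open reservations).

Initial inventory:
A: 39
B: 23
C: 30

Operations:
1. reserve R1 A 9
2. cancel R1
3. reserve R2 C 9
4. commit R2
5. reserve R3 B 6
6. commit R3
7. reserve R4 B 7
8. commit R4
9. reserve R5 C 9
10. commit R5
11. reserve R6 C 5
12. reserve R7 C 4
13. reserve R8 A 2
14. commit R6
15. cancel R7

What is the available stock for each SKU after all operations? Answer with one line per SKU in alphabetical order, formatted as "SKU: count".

Answer: A: 37
B: 10
C: 7

Derivation:
Step 1: reserve R1 A 9 -> on_hand[A=39 B=23 C=30] avail[A=30 B=23 C=30] open={R1}
Step 2: cancel R1 -> on_hand[A=39 B=23 C=30] avail[A=39 B=23 C=30] open={}
Step 3: reserve R2 C 9 -> on_hand[A=39 B=23 C=30] avail[A=39 B=23 C=21] open={R2}
Step 4: commit R2 -> on_hand[A=39 B=23 C=21] avail[A=39 B=23 C=21] open={}
Step 5: reserve R3 B 6 -> on_hand[A=39 B=23 C=21] avail[A=39 B=17 C=21] open={R3}
Step 6: commit R3 -> on_hand[A=39 B=17 C=21] avail[A=39 B=17 C=21] open={}
Step 7: reserve R4 B 7 -> on_hand[A=39 B=17 C=21] avail[A=39 B=10 C=21] open={R4}
Step 8: commit R4 -> on_hand[A=39 B=10 C=21] avail[A=39 B=10 C=21] open={}
Step 9: reserve R5 C 9 -> on_hand[A=39 B=10 C=21] avail[A=39 B=10 C=12] open={R5}
Step 10: commit R5 -> on_hand[A=39 B=10 C=12] avail[A=39 B=10 C=12] open={}
Step 11: reserve R6 C 5 -> on_hand[A=39 B=10 C=12] avail[A=39 B=10 C=7] open={R6}
Step 12: reserve R7 C 4 -> on_hand[A=39 B=10 C=12] avail[A=39 B=10 C=3] open={R6,R7}
Step 13: reserve R8 A 2 -> on_hand[A=39 B=10 C=12] avail[A=37 B=10 C=3] open={R6,R7,R8}
Step 14: commit R6 -> on_hand[A=39 B=10 C=7] avail[A=37 B=10 C=3] open={R7,R8}
Step 15: cancel R7 -> on_hand[A=39 B=10 C=7] avail[A=37 B=10 C=7] open={R8}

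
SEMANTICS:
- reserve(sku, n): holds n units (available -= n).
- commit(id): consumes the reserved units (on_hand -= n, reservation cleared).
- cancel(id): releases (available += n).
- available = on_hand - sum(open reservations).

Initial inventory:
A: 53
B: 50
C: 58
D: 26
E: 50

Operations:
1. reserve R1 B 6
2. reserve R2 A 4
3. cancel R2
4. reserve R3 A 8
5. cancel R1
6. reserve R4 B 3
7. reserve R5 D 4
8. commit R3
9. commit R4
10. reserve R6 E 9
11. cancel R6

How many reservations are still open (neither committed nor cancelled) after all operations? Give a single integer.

Answer: 1

Derivation:
Step 1: reserve R1 B 6 -> on_hand[A=53 B=50 C=58 D=26 E=50] avail[A=53 B=44 C=58 D=26 E=50] open={R1}
Step 2: reserve R2 A 4 -> on_hand[A=53 B=50 C=58 D=26 E=50] avail[A=49 B=44 C=58 D=26 E=50] open={R1,R2}
Step 3: cancel R2 -> on_hand[A=53 B=50 C=58 D=26 E=50] avail[A=53 B=44 C=58 D=26 E=50] open={R1}
Step 4: reserve R3 A 8 -> on_hand[A=53 B=50 C=58 D=26 E=50] avail[A=45 B=44 C=58 D=26 E=50] open={R1,R3}
Step 5: cancel R1 -> on_hand[A=53 B=50 C=58 D=26 E=50] avail[A=45 B=50 C=58 D=26 E=50] open={R3}
Step 6: reserve R4 B 3 -> on_hand[A=53 B=50 C=58 D=26 E=50] avail[A=45 B=47 C=58 D=26 E=50] open={R3,R4}
Step 7: reserve R5 D 4 -> on_hand[A=53 B=50 C=58 D=26 E=50] avail[A=45 B=47 C=58 D=22 E=50] open={R3,R4,R5}
Step 8: commit R3 -> on_hand[A=45 B=50 C=58 D=26 E=50] avail[A=45 B=47 C=58 D=22 E=50] open={R4,R5}
Step 9: commit R4 -> on_hand[A=45 B=47 C=58 D=26 E=50] avail[A=45 B=47 C=58 D=22 E=50] open={R5}
Step 10: reserve R6 E 9 -> on_hand[A=45 B=47 C=58 D=26 E=50] avail[A=45 B=47 C=58 D=22 E=41] open={R5,R6}
Step 11: cancel R6 -> on_hand[A=45 B=47 C=58 D=26 E=50] avail[A=45 B=47 C=58 D=22 E=50] open={R5}
Open reservations: ['R5'] -> 1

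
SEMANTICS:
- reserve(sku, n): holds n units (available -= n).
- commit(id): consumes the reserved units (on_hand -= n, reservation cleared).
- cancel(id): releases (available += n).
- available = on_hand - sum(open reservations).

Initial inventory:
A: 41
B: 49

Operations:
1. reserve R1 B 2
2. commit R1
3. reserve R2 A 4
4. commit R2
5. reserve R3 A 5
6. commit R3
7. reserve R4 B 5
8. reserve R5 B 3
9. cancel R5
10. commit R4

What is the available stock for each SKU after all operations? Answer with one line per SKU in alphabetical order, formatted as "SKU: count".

Answer: A: 32
B: 42

Derivation:
Step 1: reserve R1 B 2 -> on_hand[A=41 B=49] avail[A=41 B=47] open={R1}
Step 2: commit R1 -> on_hand[A=41 B=47] avail[A=41 B=47] open={}
Step 3: reserve R2 A 4 -> on_hand[A=41 B=47] avail[A=37 B=47] open={R2}
Step 4: commit R2 -> on_hand[A=37 B=47] avail[A=37 B=47] open={}
Step 5: reserve R3 A 5 -> on_hand[A=37 B=47] avail[A=32 B=47] open={R3}
Step 6: commit R3 -> on_hand[A=32 B=47] avail[A=32 B=47] open={}
Step 7: reserve R4 B 5 -> on_hand[A=32 B=47] avail[A=32 B=42] open={R4}
Step 8: reserve R5 B 3 -> on_hand[A=32 B=47] avail[A=32 B=39] open={R4,R5}
Step 9: cancel R5 -> on_hand[A=32 B=47] avail[A=32 B=42] open={R4}
Step 10: commit R4 -> on_hand[A=32 B=42] avail[A=32 B=42] open={}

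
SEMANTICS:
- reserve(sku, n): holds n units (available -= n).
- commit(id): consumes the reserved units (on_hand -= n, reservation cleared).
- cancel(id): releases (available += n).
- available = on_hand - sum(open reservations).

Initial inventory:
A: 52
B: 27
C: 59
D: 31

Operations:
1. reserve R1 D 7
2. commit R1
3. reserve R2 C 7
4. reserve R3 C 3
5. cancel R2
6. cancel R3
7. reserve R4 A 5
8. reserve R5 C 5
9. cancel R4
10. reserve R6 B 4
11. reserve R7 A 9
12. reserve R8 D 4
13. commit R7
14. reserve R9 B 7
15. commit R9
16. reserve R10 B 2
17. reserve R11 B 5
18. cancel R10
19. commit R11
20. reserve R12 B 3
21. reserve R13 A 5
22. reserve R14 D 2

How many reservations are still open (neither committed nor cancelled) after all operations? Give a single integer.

Step 1: reserve R1 D 7 -> on_hand[A=52 B=27 C=59 D=31] avail[A=52 B=27 C=59 D=24] open={R1}
Step 2: commit R1 -> on_hand[A=52 B=27 C=59 D=24] avail[A=52 B=27 C=59 D=24] open={}
Step 3: reserve R2 C 7 -> on_hand[A=52 B=27 C=59 D=24] avail[A=52 B=27 C=52 D=24] open={R2}
Step 4: reserve R3 C 3 -> on_hand[A=52 B=27 C=59 D=24] avail[A=52 B=27 C=49 D=24] open={R2,R3}
Step 5: cancel R2 -> on_hand[A=52 B=27 C=59 D=24] avail[A=52 B=27 C=56 D=24] open={R3}
Step 6: cancel R3 -> on_hand[A=52 B=27 C=59 D=24] avail[A=52 B=27 C=59 D=24] open={}
Step 7: reserve R4 A 5 -> on_hand[A=52 B=27 C=59 D=24] avail[A=47 B=27 C=59 D=24] open={R4}
Step 8: reserve R5 C 5 -> on_hand[A=52 B=27 C=59 D=24] avail[A=47 B=27 C=54 D=24] open={R4,R5}
Step 9: cancel R4 -> on_hand[A=52 B=27 C=59 D=24] avail[A=52 B=27 C=54 D=24] open={R5}
Step 10: reserve R6 B 4 -> on_hand[A=52 B=27 C=59 D=24] avail[A=52 B=23 C=54 D=24] open={R5,R6}
Step 11: reserve R7 A 9 -> on_hand[A=52 B=27 C=59 D=24] avail[A=43 B=23 C=54 D=24] open={R5,R6,R7}
Step 12: reserve R8 D 4 -> on_hand[A=52 B=27 C=59 D=24] avail[A=43 B=23 C=54 D=20] open={R5,R6,R7,R8}
Step 13: commit R7 -> on_hand[A=43 B=27 C=59 D=24] avail[A=43 B=23 C=54 D=20] open={R5,R6,R8}
Step 14: reserve R9 B 7 -> on_hand[A=43 B=27 C=59 D=24] avail[A=43 B=16 C=54 D=20] open={R5,R6,R8,R9}
Step 15: commit R9 -> on_hand[A=43 B=20 C=59 D=24] avail[A=43 B=16 C=54 D=20] open={R5,R6,R8}
Step 16: reserve R10 B 2 -> on_hand[A=43 B=20 C=59 D=24] avail[A=43 B=14 C=54 D=20] open={R10,R5,R6,R8}
Step 17: reserve R11 B 5 -> on_hand[A=43 B=20 C=59 D=24] avail[A=43 B=9 C=54 D=20] open={R10,R11,R5,R6,R8}
Step 18: cancel R10 -> on_hand[A=43 B=20 C=59 D=24] avail[A=43 B=11 C=54 D=20] open={R11,R5,R6,R8}
Step 19: commit R11 -> on_hand[A=43 B=15 C=59 D=24] avail[A=43 B=11 C=54 D=20] open={R5,R6,R8}
Step 20: reserve R12 B 3 -> on_hand[A=43 B=15 C=59 D=24] avail[A=43 B=8 C=54 D=20] open={R12,R5,R6,R8}
Step 21: reserve R13 A 5 -> on_hand[A=43 B=15 C=59 D=24] avail[A=38 B=8 C=54 D=20] open={R12,R13,R5,R6,R8}
Step 22: reserve R14 D 2 -> on_hand[A=43 B=15 C=59 D=24] avail[A=38 B=8 C=54 D=18] open={R12,R13,R14,R5,R6,R8}
Open reservations: ['R12', 'R13', 'R14', 'R5', 'R6', 'R8'] -> 6

Answer: 6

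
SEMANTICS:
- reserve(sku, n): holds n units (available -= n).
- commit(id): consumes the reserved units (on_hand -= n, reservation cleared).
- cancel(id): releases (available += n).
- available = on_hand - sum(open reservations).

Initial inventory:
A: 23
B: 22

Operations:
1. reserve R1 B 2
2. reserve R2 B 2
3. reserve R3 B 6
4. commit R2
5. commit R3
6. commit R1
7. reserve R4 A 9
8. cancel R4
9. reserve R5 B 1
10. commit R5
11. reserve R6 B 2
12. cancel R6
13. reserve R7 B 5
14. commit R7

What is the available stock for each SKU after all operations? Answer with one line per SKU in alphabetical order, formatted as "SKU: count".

Step 1: reserve R1 B 2 -> on_hand[A=23 B=22] avail[A=23 B=20] open={R1}
Step 2: reserve R2 B 2 -> on_hand[A=23 B=22] avail[A=23 B=18] open={R1,R2}
Step 3: reserve R3 B 6 -> on_hand[A=23 B=22] avail[A=23 B=12] open={R1,R2,R3}
Step 4: commit R2 -> on_hand[A=23 B=20] avail[A=23 B=12] open={R1,R3}
Step 5: commit R3 -> on_hand[A=23 B=14] avail[A=23 B=12] open={R1}
Step 6: commit R1 -> on_hand[A=23 B=12] avail[A=23 B=12] open={}
Step 7: reserve R4 A 9 -> on_hand[A=23 B=12] avail[A=14 B=12] open={R4}
Step 8: cancel R4 -> on_hand[A=23 B=12] avail[A=23 B=12] open={}
Step 9: reserve R5 B 1 -> on_hand[A=23 B=12] avail[A=23 B=11] open={R5}
Step 10: commit R5 -> on_hand[A=23 B=11] avail[A=23 B=11] open={}
Step 11: reserve R6 B 2 -> on_hand[A=23 B=11] avail[A=23 B=9] open={R6}
Step 12: cancel R6 -> on_hand[A=23 B=11] avail[A=23 B=11] open={}
Step 13: reserve R7 B 5 -> on_hand[A=23 B=11] avail[A=23 B=6] open={R7}
Step 14: commit R7 -> on_hand[A=23 B=6] avail[A=23 B=6] open={}

Answer: A: 23
B: 6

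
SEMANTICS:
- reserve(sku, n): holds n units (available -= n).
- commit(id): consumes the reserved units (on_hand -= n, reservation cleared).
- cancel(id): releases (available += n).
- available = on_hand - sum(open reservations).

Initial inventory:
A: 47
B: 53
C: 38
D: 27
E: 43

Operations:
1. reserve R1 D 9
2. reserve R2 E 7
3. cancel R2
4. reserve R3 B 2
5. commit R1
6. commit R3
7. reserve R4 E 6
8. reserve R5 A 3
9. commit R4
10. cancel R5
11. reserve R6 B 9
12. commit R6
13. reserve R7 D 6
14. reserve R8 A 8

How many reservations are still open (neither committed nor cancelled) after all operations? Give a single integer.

Step 1: reserve R1 D 9 -> on_hand[A=47 B=53 C=38 D=27 E=43] avail[A=47 B=53 C=38 D=18 E=43] open={R1}
Step 2: reserve R2 E 7 -> on_hand[A=47 B=53 C=38 D=27 E=43] avail[A=47 B=53 C=38 D=18 E=36] open={R1,R2}
Step 3: cancel R2 -> on_hand[A=47 B=53 C=38 D=27 E=43] avail[A=47 B=53 C=38 D=18 E=43] open={R1}
Step 4: reserve R3 B 2 -> on_hand[A=47 B=53 C=38 D=27 E=43] avail[A=47 B=51 C=38 D=18 E=43] open={R1,R3}
Step 5: commit R1 -> on_hand[A=47 B=53 C=38 D=18 E=43] avail[A=47 B=51 C=38 D=18 E=43] open={R3}
Step 6: commit R3 -> on_hand[A=47 B=51 C=38 D=18 E=43] avail[A=47 B=51 C=38 D=18 E=43] open={}
Step 7: reserve R4 E 6 -> on_hand[A=47 B=51 C=38 D=18 E=43] avail[A=47 B=51 C=38 D=18 E=37] open={R4}
Step 8: reserve R5 A 3 -> on_hand[A=47 B=51 C=38 D=18 E=43] avail[A=44 B=51 C=38 D=18 E=37] open={R4,R5}
Step 9: commit R4 -> on_hand[A=47 B=51 C=38 D=18 E=37] avail[A=44 B=51 C=38 D=18 E=37] open={R5}
Step 10: cancel R5 -> on_hand[A=47 B=51 C=38 D=18 E=37] avail[A=47 B=51 C=38 D=18 E=37] open={}
Step 11: reserve R6 B 9 -> on_hand[A=47 B=51 C=38 D=18 E=37] avail[A=47 B=42 C=38 D=18 E=37] open={R6}
Step 12: commit R6 -> on_hand[A=47 B=42 C=38 D=18 E=37] avail[A=47 B=42 C=38 D=18 E=37] open={}
Step 13: reserve R7 D 6 -> on_hand[A=47 B=42 C=38 D=18 E=37] avail[A=47 B=42 C=38 D=12 E=37] open={R7}
Step 14: reserve R8 A 8 -> on_hand[A=47 B=42 C=38 D=18 E=37] avail[A=39 B=42 C=38 D=12 E=37] open={R7,R8}
Open reservations: ['R7', 'R8'] -> 2

Answer: 2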